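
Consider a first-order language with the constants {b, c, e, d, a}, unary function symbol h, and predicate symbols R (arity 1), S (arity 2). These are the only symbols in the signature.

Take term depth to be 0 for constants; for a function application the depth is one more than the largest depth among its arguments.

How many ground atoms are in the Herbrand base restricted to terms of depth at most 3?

First count ground terms of depth ≤ 3.
Write N_k for the number of ground terms of depth ≤ k. A term of depth ≤ k is either a constant or a function symbol applied to arguments of depth ≤ k−1, so N_k = 5 + N_{k-1}.
N_0 = 5
N_1 = 5 + 5 = 10
N_2 = 5 + 10 = 15
N_3 = 5 + 15 = 20
So |H| = 20.
For each predicate symbol, the number of ground atoms is |H| raised to its arity; summing:
  R: 20;  S: 20^2 = 400
Total ground atoms: 20 + 400 = 420.

420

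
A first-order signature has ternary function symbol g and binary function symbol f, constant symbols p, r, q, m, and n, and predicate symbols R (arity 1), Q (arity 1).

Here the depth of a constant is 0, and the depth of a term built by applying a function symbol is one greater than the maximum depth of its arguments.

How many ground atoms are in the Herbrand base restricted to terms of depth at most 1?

First count ground terms of depth ≤ 1.
Write N_k for the number of ground terms of depth ≤ k. A term of depth ≤ k is either a constant or a function symbol applied to arguments of depth ≤ k−1, so N_k = 5 + N_{k-1}^3 + N_{k-1}^2.
N_0 = 5
N_1 = 5 + 5^3 + 5^2 = 155
So |H| = 155.
Ground atoms are formed by filling each argument slot of a predicate with a term from H, so an r-ary predicate gives |H|^r atoms:
  R: 155;  Q: 155
Total ground atoms: 155 + 155 = 310.

310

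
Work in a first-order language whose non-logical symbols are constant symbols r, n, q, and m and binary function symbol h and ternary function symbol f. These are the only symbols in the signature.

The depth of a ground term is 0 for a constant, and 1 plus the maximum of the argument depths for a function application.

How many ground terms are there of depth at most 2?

599764

Count level by level. With function symbols h/2, f/3, the terms of depth ≤ k are the 4 constants together with each function applied to depth-≤(k−1) tuples, so N_k = 4 + N_{k-1}^2 + N_{k-1}^3.
N_0 = 4
N_1 = 4 + 4^2 + 4^3 = 84
N_2 = 4 + 84^2 + 84^3 = 599764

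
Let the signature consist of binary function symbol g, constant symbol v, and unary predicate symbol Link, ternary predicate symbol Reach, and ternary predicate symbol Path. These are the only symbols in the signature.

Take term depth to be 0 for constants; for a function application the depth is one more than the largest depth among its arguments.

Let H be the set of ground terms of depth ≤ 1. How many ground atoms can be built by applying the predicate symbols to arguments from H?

18

First count ground terms of depth ≤ 1.
Let N_k = |{terms of depth ≤ k}|. Then N_0 = 1 and N_k = 1 + N_{k-1}^2 for k ≥ 1 (one summand per function symbol, arity giving the exponent).
N_0 = 1
N_1 = 1 + 1^2 = 2
So |H| = 2.
Each predicate of arity r yields |H|^r ground atoms (one per choice of an r-tuple from H):
  Link: 2;  Reach: 2^3 = 8;  Path: 2^3 = 8
Total ground atoms: 2 + 8 + 8 = 18.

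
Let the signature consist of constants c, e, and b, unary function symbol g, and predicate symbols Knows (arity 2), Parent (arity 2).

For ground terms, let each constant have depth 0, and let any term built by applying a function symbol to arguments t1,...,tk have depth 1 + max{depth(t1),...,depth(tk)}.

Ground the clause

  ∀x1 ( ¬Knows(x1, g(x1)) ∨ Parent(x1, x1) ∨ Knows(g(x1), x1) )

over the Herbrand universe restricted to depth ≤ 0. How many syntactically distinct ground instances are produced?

3

Ground terms of depth ≤ 0:
  If N_k denotes the number of depth-≤k ground terms, the 3 constants give N_0 = 3, and each function symbol of arity r contributes N_{k-1}^r new terms at level k: N_k = 3 + N_{k-1}.
  N_0 = 3
  Explicitly: c, e, b.
So there are 3 ground terms available for substitution.
The body mentions the single quantified variable x1; since ground terms form a free algebra, no two substitutions collapse to the same formula.
Number of ground instances = 3.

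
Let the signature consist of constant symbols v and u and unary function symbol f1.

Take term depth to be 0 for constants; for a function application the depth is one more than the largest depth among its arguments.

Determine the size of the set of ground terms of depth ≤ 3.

Let N_k = |{terms of depth ≤ k}|. Then N_0 = 2 and N_k = 2 + N_{k-1} for k ≥ 1 (one summand per function symbol, arity giving the exponent).
N_0 = 2
N_1 = 2 + 2 = 4
N_2 = 2 + 4 = 6
N_3 = 2 + 6 = 8
Explicitly: v, u, f1(v), f1(u), f1(f1(v)), f1(f1(u)), f1(f1(f1(v))), f1(f1(f1(u))).

8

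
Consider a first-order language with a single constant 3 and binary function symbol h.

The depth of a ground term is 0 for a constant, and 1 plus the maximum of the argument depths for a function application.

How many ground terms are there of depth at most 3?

26

Let N_k = |{terms of depth ≤ k}|. Then N_0 = 1 and N_k = 1 + N_{k-1}^2 for k ≥ 1 (one summand per function symbol, arity giving the exponent).
N_0 = 1
N_1 = 1 + 1^2 = 2
N_2 = 1 + 2^2 = 5
N_3 = 1 + 5^2 = 26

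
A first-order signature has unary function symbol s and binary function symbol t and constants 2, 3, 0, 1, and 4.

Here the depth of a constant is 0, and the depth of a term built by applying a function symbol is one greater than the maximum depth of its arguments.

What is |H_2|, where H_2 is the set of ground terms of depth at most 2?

1265

If N_k denotes the number of depth-≤k ground terms, the 5 constants give N_0 = 5, and each function symbol of arity r contributes N_{k-1}^r new terms at level k: N_k = 5 + N_{k-1} + N_{k-1}^2.
N_0 = 5
N_1 = 5 + 5 + 5^2 = 35
N_2 = 5 + 35 + 35^2 = 1265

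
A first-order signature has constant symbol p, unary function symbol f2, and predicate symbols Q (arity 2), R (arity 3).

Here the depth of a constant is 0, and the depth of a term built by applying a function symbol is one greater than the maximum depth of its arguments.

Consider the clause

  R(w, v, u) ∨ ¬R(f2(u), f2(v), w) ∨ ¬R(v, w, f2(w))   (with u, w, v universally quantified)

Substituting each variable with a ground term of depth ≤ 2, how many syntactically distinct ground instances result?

27

Ground terms of depth ≤ 2:
  Let N_k = |{terms of depth ≤ k}|. Then N_0 = 1 and N_k = 1 + N_{k-1} for k ≥ 1 (one summand per function symbol, arity giving the exponent).
  N_0 = 1
  N_1 = 1 + 1 = 2
  N_2 = 1 + 2 = 3
So there are 3 ground terms available for substitution.
The clause has 3 distinct variables (u, w, v), each appearing in the body. In the free term algebra distinct substitutions yield syntactically distinct ground instances.
Number of ground instances = 3^3 = 27.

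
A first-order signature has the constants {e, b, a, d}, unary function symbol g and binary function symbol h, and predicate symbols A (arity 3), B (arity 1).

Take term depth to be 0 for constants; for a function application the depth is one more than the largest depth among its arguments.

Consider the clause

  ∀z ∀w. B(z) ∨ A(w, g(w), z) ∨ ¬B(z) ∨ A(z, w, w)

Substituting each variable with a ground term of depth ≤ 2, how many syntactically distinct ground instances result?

364816

Ground terms of depth ≤ 2:
  Let N_k = |{terms of depth ≤ k}|. Then N_0 = 4 and N_k = 4 + N_{k-1} + N_{k-1}^2 for k ≥ 1 (one summand per function symbol, arity giving the exponent).
  N_0 = 4
  N_1 = 4 + 4 + 4^2 = 24
  N_2 = 4 + 24 + 24^2 = 604
So there are 604 ground terms available for substitution.
The clause has 2 distinct variables (z, w), each appearing in the body. In the free term algebra distinct substitutions yield syntactically distinct ground instances.
Number of ground instances = 604^2 = 364816.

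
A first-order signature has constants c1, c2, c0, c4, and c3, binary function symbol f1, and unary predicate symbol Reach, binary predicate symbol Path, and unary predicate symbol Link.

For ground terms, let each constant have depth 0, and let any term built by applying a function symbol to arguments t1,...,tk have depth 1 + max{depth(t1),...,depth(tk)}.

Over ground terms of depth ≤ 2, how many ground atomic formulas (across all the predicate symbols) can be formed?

820835

First count ground terms of depth ≤ 2.
Write N_k for the number of ground terms of depth ≤ k. A term of depth ≤ k is either a constant or a function symbol applied to arguments of depth ≤ k−1, so N_k = 5 + N_{k-1}^2.
N_0 = 5
N_1 = 5 + 5^2 = 30
N_2 = 5 + 30^2 = 905
So |H| = 905.
Ground atoms are formed by filling each argument slot of a predicate with a term from H, so an r-ary predicate gives |H|^r atoms:
  Reach: 905;  Path: 905^2 = 819025;  Link: 905
Total ground atoms: 905 + 819025 + 905 = 820835.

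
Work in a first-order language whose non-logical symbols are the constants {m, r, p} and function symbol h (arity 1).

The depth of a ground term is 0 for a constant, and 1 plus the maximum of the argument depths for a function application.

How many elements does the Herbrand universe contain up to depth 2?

9

Write N_k for the number of ground terms of depth ≤ k. A term of depth ≤ k is either a constant or a function symbol applied to arguments of depth ≤ k−1, so N_k = 3 + N_{k-1}.
N_0 = 3
N_1 = 3 + 3 = 6
N_2 = 3 + 6 = 9
Explicitly: m, r, p, h(m), h(r), h(p), h(h(m)), h(h(r)), h(h(p)).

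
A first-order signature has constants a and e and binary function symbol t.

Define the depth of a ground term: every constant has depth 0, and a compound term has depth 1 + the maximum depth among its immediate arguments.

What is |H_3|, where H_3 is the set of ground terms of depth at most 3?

Let N_k = |{terms of depth ≤ k}|. Then N_0 = 2 and N_k = 2 + N_{k-1}^2 for k ≥ 1 (one summand per function symbol, arity giving the exponent).
N_0 = 2
N_1 = 2 + 2^2 = 6
N_2 = 2 + 6^2 = 38
N_3 = 2 + 38^2 = 1446

1446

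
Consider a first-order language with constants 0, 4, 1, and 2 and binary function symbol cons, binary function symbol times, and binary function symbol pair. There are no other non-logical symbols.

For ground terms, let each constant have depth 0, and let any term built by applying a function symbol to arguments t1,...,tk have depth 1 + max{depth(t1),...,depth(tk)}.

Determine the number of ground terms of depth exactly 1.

Let N_k count ground terms of depth at most k. Each non-constant term of depth ≤ k is some function symbol applied to depth-≤(k−1) arguments, giving N_k = 4 + N_{k-1}^2 + N_{k-1}^2 + N_{k-1}^2.
N_0 = 4
N_1 = 4 + 4^2 + 4^2 + 4^2 = 52
Terms of depth exactly 1: N_1 − N_0 = 52 − 4 = 48.

48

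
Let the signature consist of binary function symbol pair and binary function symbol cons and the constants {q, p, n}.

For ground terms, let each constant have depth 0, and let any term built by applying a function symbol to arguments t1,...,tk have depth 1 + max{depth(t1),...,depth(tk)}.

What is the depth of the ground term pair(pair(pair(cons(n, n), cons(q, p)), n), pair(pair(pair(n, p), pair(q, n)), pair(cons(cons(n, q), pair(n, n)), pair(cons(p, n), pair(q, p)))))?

depth(cons(n, n)) = 1 + max(0, 0) = 1
depth(cons(q, p)) = 1 + max(0, 0) = 1
depth(pair(cons(n, n), cons(q, p))) = 1 + max(1, 1) = 2
depth(pair(pair(cons(n, n), cons(q, p)), n)) = 1 + max(2, 0) = 3
depth(pair(n, p)) = 1 + max(0, 0) = 1
depth(pair(q, n)) = 1 + max(0, 0) = 1
depth(pair(pair(n, p), pair(q, n))) = 1 + max(1, 1) = 2
depth(cons(n, q)) = 1 + max(0, 0) = 1
depth(pair(n, n)) = 1 + max(0, 0) = 1
depth(cons(cons(n, q), pair(n, n))) = 1 + max(1, 1) = 2
depth(cons(p, n)) = 1 + max(0, 0) = 1
depth(pair(q, p)) = 1 + max(0, 0) = 1
depth(pair(cons(p, n), pair(q, p))) = 1 + max(1, 1) = 2
depth(pair(cons(cons(n, q), pair(n, n)), pair(cons(p, n), pair(q, p)))) = 1 + max(2, 2) = 3
depth(pair(pair(pair(n, p), pair(q, n)), pair(cons(cons(n, q), pair(n, n)), pair(cons(p, n), pair(q, p))))) = 1 + max(2, 3) = 4
depth(pair(pair(pair(cons(n, n), cons(q, p)), n), pair(pair(pair(n, p), pair(q, n)), pair(cons(cons(n, q), pair(n, n)), pair(cons(p, n), pair(q, p)))))) = 1 + max(3, 4) = 5

5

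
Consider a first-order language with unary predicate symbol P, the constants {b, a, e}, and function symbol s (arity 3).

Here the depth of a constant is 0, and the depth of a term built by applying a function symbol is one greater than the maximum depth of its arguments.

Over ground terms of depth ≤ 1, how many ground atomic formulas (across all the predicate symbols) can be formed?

First count ground terms of depth ≤ 1.
Let N_k = |{terms of depth ≤ k}|. Then N_0 = 3 and N_k = 3 + N_{k-1}^3 for k ≥ 1 (one summand per function symbol, arity giving the exponent).
N_0 = 3
N_1 = 3 + 3^3 = 30
So |H| = 30.
Ground atoms are formed by filling each argument slot of a predicate with a term from H, so an r-ary predicate gives |H|^r atoms:
  P: 30
Total ground atoms: 30.

30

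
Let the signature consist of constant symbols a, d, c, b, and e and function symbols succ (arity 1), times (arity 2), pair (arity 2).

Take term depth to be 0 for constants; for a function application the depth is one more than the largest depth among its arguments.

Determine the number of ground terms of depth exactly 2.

Let N_k count ground terms of depth at most k. Each non-constant term of depth ≤ k is some function symbol applied to depth-≤(k−1) arguments, giving N_k = 5 + N_{k-1} + N_{k-1}^2 + N_{k-1}^2.
N_0 = 5
N_1 = 5 + 5 + 5^2 + 5^2 = 60
N_2 = 5 + 60 + 60^2 + 60^2 = 7265
Terms of depth exactly 2: N_2 − N_1 = 7265 − 60 = 7205.

7205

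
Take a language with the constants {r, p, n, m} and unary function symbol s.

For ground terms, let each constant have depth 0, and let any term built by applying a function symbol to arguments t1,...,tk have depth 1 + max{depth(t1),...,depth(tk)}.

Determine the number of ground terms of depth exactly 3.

Count level by level. With function symbols s/1, the terms of depth ≤ k are the 4 constants together with each function applied to depth-≤(k−1) tuples, so N_k = 4 + N_{k-1}.
N_0 = 4
N_1 = 4 + 4 = 8
N_2 = 4 + 8 = 12
N_3 = 4 + 12 = 16
Terms of depth exactly 3: N_3 − N_2 = 16 − 12 = 4.

4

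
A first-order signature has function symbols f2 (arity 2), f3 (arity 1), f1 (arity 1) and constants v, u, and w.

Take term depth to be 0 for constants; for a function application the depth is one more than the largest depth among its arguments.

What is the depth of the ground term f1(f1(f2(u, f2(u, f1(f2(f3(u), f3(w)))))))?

7

depth(f3(u)) = 1 + depth(u) = 1 + 0 = 1
depth(f3(w)) = 1 + depth(w) = 1 + 0 = 1
depth(f2(f3(u), f3(w))) = 1 + max(1, 1) = 2
depth(f1(f2(f3(u), f3(w)))) = 1 + depth(f2(f3(u), f3(w))) = 1 + 2 = 3
depth(f2(u, f1(f2(f3(u), f3(w))))) = 1 + max(0, 3) = 4
depth(f2(u, f2(u, f1(f2(f3(u), f3(w)))))) = 1 + max(0, 4) = 5
depth(f1(f2(u, f2(u, f1(f2(f3(u), f3(w))))))) = 1 + depth(f2(u, f2(u, f1(f2(f3(u), f3(w)))))) = 1 + 5 = 6
depth(f1(f1(f2(u, f2(u, f1(f2(f3(u), f3(w)))))))) = 1 + depth(f1(f2(u, f2(u, f1(f2(f3(u), f3(w))))))) = 1 + 6 = 7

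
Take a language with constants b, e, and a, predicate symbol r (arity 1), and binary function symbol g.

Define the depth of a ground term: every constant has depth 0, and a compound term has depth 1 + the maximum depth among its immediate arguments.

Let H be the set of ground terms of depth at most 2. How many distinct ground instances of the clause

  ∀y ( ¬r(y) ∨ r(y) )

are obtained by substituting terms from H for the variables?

Ground terms of depth ≤ 2:
  Let N_k = |{terms of depth ≤ k}|. Then N_0 = 3 and N_k = 3 + N_{k-1}^2 for k ≥ 1 (one summand per function symbol, arity giving the exponent).
  N_0 = 3
  N_1 = 3 + 3^2 = 12
  N_2 = 3 + 12^2 = 147
So there are 147 ground terms available for substitution.
The body mentions the single quantified variable y; since ground terms form a free algebra, no two substitutions collapse to the same formula.
Number of ground instances = 147.

147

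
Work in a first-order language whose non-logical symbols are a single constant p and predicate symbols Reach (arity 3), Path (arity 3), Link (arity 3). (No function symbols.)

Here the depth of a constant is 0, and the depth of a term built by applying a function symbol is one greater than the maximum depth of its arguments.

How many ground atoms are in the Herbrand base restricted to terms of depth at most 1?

3

First count ground terms of depth ≤ 1.
With no function symbols every ground term is a constant, so there is exactly 1 ground term at every depth bound.
N_0 = 1
N_1 = 1
So |H| = 1.
A ground atom is a predicate applied to a tuple of terms from H, so the count is the sum over predicates of |H|^arity:
  Reach: 1^3 = 1;  Path: 1^3 = 1;  Link: 1^3 = 1
Total ground atoms: 1 + 1 + 1 = 3.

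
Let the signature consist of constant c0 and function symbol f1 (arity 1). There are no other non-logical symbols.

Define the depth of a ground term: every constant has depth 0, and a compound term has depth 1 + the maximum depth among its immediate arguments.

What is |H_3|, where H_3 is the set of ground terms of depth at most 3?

4

If N_k denotes the number of depth-≤k ground terms, the 1 constant gives N_0 = 1, and each function symbol of arity r contributes N_{k-1}^r new terms at level k: N_k = 1 + N_{k-1}.
N_0 = 1
N_1 = 1 + 1 = 2
N_2 = 1 + 2 = 3
N_3 = 1 + 3 = 4
Explicitly: c0, f1(c0), f1(f1(c0)), f1(f1(f1(c0))).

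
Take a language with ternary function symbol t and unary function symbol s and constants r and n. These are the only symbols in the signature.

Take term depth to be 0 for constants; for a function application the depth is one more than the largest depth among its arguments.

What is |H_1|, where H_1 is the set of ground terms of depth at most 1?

12

Let N_k = |{terms of depth ≤ k}|. Then N_0 = 2 and N_k = 2 + N_{k-1}^3 + N_{k-1} for k ≥ 1 (one summand per function symbol, arity giving the exponent).
N_0 = 2
N_1 = 2 + 2^3 + 2 = 12
Explicitly: r, n, t(r, r, r), t(r, r, n), t(r, n, r), t(r, n, n), t(n, r, r), t(n, r, n), t(n, n, r), t(n, n, n), s(r), s(n).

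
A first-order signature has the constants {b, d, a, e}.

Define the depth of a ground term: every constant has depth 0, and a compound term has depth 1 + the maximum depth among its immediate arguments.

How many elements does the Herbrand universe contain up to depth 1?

4

With no function symbols every ground term is a constant, so there are exactly 4 ground terms at every depth bound.
N_0 = 4
N_1 = 4
Explicitly: b, d, a, e.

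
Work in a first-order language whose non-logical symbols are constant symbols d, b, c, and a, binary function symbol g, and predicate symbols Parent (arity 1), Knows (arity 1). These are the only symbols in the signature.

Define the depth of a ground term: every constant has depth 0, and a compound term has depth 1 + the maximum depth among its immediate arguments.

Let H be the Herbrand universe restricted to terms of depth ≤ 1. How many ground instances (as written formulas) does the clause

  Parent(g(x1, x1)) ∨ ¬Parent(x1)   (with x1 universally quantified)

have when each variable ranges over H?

Ground terms of depth ≤ 1:
  Count level by level. With function symbols g/2, the terms of depth ≤ k are the 4 constants together with each function applied to depth-≤(k−1) tuples, so N_k = 4 + N_{k-1}^2.
  N_0 = 4
  N_1 = 4 + 4^2 = 20
So there are 20 ground terms available for substitution.
The clause has 1 distinct variable (x1), which appears in the body. In the free term algebra distinct substitutions yield syntactically distinct ground instances.
Number of ground instances = 20.

20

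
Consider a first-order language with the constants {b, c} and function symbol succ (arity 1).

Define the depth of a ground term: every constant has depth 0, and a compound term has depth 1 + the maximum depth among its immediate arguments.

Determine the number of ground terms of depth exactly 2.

2

Count level by level. With function symbols succ/1, the terms of depth ≤ k are the 2 constants together with each function applied to depth-≤(k−1) tuples, so N_k = 2 + N_{k-1}.
N_0 = 2
N_1 = 2 + 2 = 4
N_2 = 2 + 4 = 6
Terms of depth exactly 2: N_2 − N_1 = 6 − 4 = 2.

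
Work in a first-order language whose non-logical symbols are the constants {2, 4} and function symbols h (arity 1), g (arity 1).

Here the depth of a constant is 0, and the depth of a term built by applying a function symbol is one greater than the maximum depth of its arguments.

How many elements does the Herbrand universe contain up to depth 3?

If N_k denotes the number of depth-≤k ground terms, the 2 constants give N_0 = 2, and each function symbol of arity r contributes N_{k-1}^r new terms at level k: N_k = 2 + N_{k-1} + N_{k-1}.
N_0 = 2
N_1 = 2 + 2 + 2 = 6
N_2 = 2 + 6 + 6 = 14
N_3 = 2 + 14 + 14 = 30

30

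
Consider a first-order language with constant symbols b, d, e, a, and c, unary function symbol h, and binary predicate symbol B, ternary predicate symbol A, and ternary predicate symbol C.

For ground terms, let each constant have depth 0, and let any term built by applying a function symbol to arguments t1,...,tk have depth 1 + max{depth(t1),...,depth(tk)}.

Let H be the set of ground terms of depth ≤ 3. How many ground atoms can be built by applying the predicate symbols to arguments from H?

First count ground terms of depth ≤ 3.
Let N_k = |{terms of depth ≤ k}|. Then N_0 = 5 and N_k = 5 + N_{k-1} for k ≥ 1 (one summand per function symbol, arity giving the exponent).
N_0 = 5
N_1 = 5 + 5 = 10
N_2 = 5 + 10 = 15
N_3 = 5 + 15 = 20
So |H| = 20.
For each predicate symbol, the number of ground atoms is |H| raised to its arity; summing:
  B: 20^2 = 400;  A: 20^3 = 8000;  C: 20^3 = 8000
Total ground atoms: 400 + 8000 + 8000 = 16400.

16400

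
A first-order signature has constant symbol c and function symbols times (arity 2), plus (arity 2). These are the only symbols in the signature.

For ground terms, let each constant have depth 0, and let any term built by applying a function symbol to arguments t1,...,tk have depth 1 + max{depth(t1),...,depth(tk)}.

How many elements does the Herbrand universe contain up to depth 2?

Count level by level. With function symbols times/2, plus/2, the terms of depth ≤ k are the 1 constant together with each function applied to depth-≤(k−1) tuples, so N_k = 1 + N_{k-1}^2 + N_{k-1}^2.
N_0 = 1
N_1 = 1 + 1^2 + 1^2 = 3
N_2 = 1 + 3^2 + 3^2 = 19

19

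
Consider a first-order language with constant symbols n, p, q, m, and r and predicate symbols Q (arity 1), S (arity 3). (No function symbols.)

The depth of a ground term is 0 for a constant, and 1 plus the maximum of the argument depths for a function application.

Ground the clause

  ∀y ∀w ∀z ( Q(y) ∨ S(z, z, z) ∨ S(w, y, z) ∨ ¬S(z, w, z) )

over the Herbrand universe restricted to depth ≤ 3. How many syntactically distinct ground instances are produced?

Ground terms of depth ≤ 3:
  With no function symbols every ground term is a constant, so there are exactly 5 ground terms at every depth bound.
  N_0 = 5
  N_1 = 5
  N_2 = 5
  N_3 = 5
  Explicitly: n, p, q, m, r.
So there are 5 ground terms available for substitution.
The body mentions every one of the 3 quantified variables; since ground terms form a free algebra, no two substitutions collapse to the same formula.
Number of ground instances = 5^3 = 125.

125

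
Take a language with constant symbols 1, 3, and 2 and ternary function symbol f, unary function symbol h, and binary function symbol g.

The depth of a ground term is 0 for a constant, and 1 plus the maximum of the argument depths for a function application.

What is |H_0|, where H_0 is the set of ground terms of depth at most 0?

3

Let N_k = |{terms of depth ≤ k}|. Then N_0 = 3 and N_k = 3 + N_{k-1}^3 + N_{k-1} + N_{k-1}^2 for k ≥ 1 (one summand per function symbol, arity giving the exponent).
N_0 = 3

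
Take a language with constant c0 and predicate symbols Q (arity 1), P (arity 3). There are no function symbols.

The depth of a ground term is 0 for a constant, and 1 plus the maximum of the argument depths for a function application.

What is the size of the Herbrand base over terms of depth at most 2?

2

First count ground terms of depth ≤ 2.
With no function symbols every ground term is a constant, so there is exactly 1 ground term at every depth bound.
N_0 = 1
N_1 = 1
N_2 = 1
So |H| = 1.
For each predicate symbol, the number of ground atoms is |H| raised to its arity; summing:
  Q: 1;  P: 1^3 = 1
Total ground atoms: 1 + 1 = 2.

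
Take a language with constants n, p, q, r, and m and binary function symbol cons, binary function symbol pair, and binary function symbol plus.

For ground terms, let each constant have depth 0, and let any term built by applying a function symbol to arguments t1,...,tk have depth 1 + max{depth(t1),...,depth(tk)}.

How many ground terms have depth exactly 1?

75

If N_k denotes the number of depth-≤k ground terms, the 5 constants give N_0 = 5, and each function symbol of arity r contributes N_{k-1}^r new terms at level k: N_k = 5 + N_{k-1}^2 + N_{k-1}^2 + N_{k-1}^2.
N_0 = 5
N_1 = 5 + 5^2 + 5^2 + 5^2 = 80
Terms of depth exactly 1: N_1 − N_0 = 80 − 5 = 75.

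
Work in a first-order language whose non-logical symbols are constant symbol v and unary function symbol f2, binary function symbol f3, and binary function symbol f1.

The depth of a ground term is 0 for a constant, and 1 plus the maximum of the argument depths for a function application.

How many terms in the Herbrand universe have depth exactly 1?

Let N_k = |{terms of depth ≤ k}|. Then N_0 = 1 and N_k = 1 + N_{k-1} + N_{k-1}^2 + N_{k-1}^2 for k ≥ 1 (one summand per function symbol, arity giving the exponent).
N_0 = 1
N_1 = 1 + 1 + 1^2 + 1^2 = 4
Terms of depth exactly 1: N_1 − N_0 = 4 − 1 = 3.

3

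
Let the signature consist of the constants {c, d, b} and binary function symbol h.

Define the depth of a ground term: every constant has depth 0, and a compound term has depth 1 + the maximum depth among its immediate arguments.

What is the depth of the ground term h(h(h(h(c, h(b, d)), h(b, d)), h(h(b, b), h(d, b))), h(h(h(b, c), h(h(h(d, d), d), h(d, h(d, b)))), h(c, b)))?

6

depth(h(b, d)) = 1 + max(0, 0) = 1
depth(h(c, h(b, d))) = 1 + max(0, 1) = 2
depth(h(h(c, h(b, d)), h(b, d))) = 1 + max(2, 1) = 3
depth(h(b, b)) = 1 + max(0, 0) = 1
depth(h(d, b)) = 1 + max(0, 0) = 1
depth(h(h(b, b), h(d, b))) = 1 + max(1, 1) = 2
depth(h(h(h(c, h(b, d)), h(b, d)), h(h(b, b), h(d, b)))) = 1 + max(3, 2) = 4
depth(h(b, c)) = 1 + max(0, 0) = 1
depth(h(d, d)) = 1 + max(0, 0) = 1
depth(h(h(d, d), d)) = 1 + max(1, 0) = 2
depth(h(d, h(d, b))) = 1 + max(0, 1) = 2
depth(h(h(h(d, d), d), h(d, h(d, b)))) = 1 + max(2, 2) = 3
depth(h(h(b, c), h(h(h(d, d), d), h(d, h(d, b))))) = 1 + max(1, 3) = 4
depth(h(c, b)) = 1 + max(0, 0) = 1
depth(h(h(h(b, c), h(h(h(d, d), d), h(d, h(d, b)))), h(c, b))) = 1 + max(4, 1) = 5
depth(h(h(h(h(c, h(b, d)), h(b, d)), h(h(b, b), h(d, b))), h(h(h(b, c), h(h(h(d, d), d), h(d, h(d, b)))), h(c, b)))) = 1 + max(4, 5) = 6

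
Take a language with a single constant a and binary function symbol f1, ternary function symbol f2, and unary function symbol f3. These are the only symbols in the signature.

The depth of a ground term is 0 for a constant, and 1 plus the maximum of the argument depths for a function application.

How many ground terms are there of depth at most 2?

85

Let N_k = |{terms of depth ≤ k}|. Then N_0 = 1 and N_k = 1 + N_{k-1}^2 + N_{k-1}^3 + N_{k-1} for k ≥ 1 (one summand per function symbol, arity giving the exponent).
N_0 = 1
N_1 = 1 + 1^2 + 1^3 + 1 = 4
N_2 = 1 + 4^2 + 4^3 + 4 = 85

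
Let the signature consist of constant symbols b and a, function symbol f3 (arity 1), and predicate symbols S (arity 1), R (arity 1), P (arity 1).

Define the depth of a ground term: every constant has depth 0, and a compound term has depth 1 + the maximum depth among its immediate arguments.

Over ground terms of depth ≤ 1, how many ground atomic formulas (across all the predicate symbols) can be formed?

First count ground terms of depth ≤ 1.
Write N_k for the number of ground terms of depth ≤ k. A term of depth ≤ k is either a constant or a function symbol applied to arguments of depth ≤ k−1, so N_k = 2 + N_{k-1}.
N_0 = 2
N_1 = 2 + 2 = 4
So |H| = 4.
Ground atoms are formed by filling each argument slot of a predicate with a term from H, so an r-ary predicate gives |H|^r atoms:
  S: 4;  R: 4;  P: 4
Total ground atoms: 4 + 4 + 4 = 12.

12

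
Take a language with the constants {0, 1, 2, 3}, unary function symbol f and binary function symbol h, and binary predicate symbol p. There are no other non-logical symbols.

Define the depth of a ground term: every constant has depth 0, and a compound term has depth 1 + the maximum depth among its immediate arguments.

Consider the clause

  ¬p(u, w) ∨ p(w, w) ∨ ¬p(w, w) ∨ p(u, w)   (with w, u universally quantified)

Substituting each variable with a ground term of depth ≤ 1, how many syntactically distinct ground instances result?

576

Ground terms of depth ≤ 1:
  Write N_k for the number of ground terms of depth ≤ k. A term of depth ≤ k is either a constant or a function symbol applied to arguments of depth ≤ k−1, so N_k = 4 + N_{k-1} + N_{k-1}^2.
  N_0 = 4
  N_1 = 4 + 4 + 4^2 = 24
So there are 24 ground terms available for substitution.
The body mentions every one of the 2 quantified variables; since ground terms form a free algebra, no two substitutions collapse to the same formula.
Number of ground instances = 24^2 = 576.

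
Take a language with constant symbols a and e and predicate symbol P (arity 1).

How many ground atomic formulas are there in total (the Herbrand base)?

2

With no function symbols, the Herbrand universe is just the 2 constants.
Ground atoms per predicate: P: 2.
Herbrand base size = 2 = 2.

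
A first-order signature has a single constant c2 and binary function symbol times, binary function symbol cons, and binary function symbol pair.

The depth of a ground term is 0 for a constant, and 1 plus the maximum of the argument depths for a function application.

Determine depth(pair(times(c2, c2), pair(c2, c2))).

2

depth(times(c2, c2)) = 1 + max(0, 0) = 1
depth(pair(c2, c2)) = 1 + max(0, 0) = 1
depth(pair(times(c2, c2), pair(c2, c2))) = 1 + max(1, 1) = 2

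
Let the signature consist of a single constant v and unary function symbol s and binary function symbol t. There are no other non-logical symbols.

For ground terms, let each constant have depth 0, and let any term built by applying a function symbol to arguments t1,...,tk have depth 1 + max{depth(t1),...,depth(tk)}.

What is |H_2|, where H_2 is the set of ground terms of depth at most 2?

13

Count level by level. With function symbols s/1, t/2, the terms of depth ≤ k are the 1 constant together with each function applied to depth-≤(k−1) tuples, so N_k = 1 + N_{k-1} + N_{k-1}^2.
N_0 = 1
N_1 = 1 + 1 + 1^2 = 3
N_2 = 1 + 3 + 3^2 = 13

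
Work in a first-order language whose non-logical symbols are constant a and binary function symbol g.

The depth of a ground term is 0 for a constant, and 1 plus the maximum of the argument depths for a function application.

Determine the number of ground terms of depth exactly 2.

3

Let N_k = |{terms of depth ≤ k}|. Then N_0 = 1 and N_k = 1 + N_{k-1}^2 for k ≥ 1 (one summand per function symbol, arity giving the exponent).
N_0 = 1
N_1 = 1 + 1^2 = 2
N_2 = 1 + 2^2 = 5
Terms of depth exactly 2: N_2 − N_1 = 5 − 2 = 3.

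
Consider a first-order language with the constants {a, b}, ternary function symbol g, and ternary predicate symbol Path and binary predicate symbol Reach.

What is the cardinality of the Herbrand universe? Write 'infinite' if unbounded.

The signature has at least one function symbol (g, arity 3) and at least one constant (a).
Iterating g gives infinitely many distinct ground terms: a, g(a, a, a), g(g(a, a, a), g(a, a, a), g(a, a, a)), ...
So the Herbrand universe is infinite.

infinite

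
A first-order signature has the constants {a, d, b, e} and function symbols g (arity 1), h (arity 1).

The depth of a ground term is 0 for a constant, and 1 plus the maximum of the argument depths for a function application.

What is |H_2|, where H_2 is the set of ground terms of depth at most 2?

28

If N_k denotes the number of depth-≤k ground terms, the 4 constants give N_0 = 4, and each function symbol of arity r contributes N_{k-1}^r new terms at level k: N_k = 4 + N_{k-1} + N_{k-1}.
N_0 = 4
N_1 = 4 + 4 + 4 = 12
N_2 = 4 + 12 + 12 = 28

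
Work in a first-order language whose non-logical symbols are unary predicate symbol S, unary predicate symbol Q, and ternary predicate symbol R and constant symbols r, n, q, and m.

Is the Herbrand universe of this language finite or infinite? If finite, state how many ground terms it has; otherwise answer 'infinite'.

There are no function symbols, so every ground term is one of the 4 constants.
The Herbrand universe is {r, n, q, m}, which is finite with 4 elements.

4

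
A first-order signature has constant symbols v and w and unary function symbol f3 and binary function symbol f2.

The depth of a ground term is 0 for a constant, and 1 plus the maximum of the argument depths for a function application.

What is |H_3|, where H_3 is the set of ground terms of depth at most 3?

5552

Let N_k count ground terms of depth at most k. Each non-constant term of depth ≤ k is some function symbol applied to depth-≤(k−1) arguments, giving N_k = 2 + N_{k-1} + N_{k-1}^2.
N_0 = 2
N_1 = 2 + 2 + 2^2 = 8
N_2 = 2 + 8 + 8^2 = 74
N_3 = 2 + 74 + 74^2 = 5552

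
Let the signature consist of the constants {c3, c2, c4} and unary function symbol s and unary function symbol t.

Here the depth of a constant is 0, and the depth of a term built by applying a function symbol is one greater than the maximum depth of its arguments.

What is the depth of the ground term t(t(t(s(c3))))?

4

depth(s(c3)) = 1 + depth(c3) = 1 + 0 = 1
depth(t(s(c3))) = 1 + depth(s(c3)) = 1 + 1 = 2
depth(t(t(s(c3)))) = 1 + depth(t(s(c3))) = 1 + 2 = 3
depth(t(t(t(s(c3))))) = 1 + depth(t(t(s(c3)))) = 1 + 3 = 4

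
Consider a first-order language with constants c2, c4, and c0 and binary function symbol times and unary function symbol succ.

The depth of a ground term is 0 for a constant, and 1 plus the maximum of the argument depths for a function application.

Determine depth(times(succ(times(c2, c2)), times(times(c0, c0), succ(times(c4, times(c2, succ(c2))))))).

depth(times(c2, c2)) = 1 + max(0, 0) = 1
depth(succ(times(c2, c2))) = 1 + depth(times(c2, c2)) = 1 + 1 = 2
depth(times(c0, c0)) = 1 + max(0, 0) = 1
depth(succ(c2)) = 1 + depth(c2) = 1 + 0 = 1
depth(times(c2, succ(c2))) = 1 + max(0, 1) = 2
depth(times(c4, times(c2, succ(c2)))) = 1 + max(0, 2) = 3
depth(succ(times(c4, times(c2, succ(c2))))) = 1 + depth(times(c4, times(c2, succ(c2)))) = 1 + 3 = 4
depth(times(times(c0, c0), succ(times(c4, times(c2, succ(c2)))))) = 1 + max(1, 4) = 5
depth(times(succ(times(c2, c2)), times(times(c0, c0), succ(times(c4, times(c2, succ(c2))))))) = 1 + max(2, 5) = 6

6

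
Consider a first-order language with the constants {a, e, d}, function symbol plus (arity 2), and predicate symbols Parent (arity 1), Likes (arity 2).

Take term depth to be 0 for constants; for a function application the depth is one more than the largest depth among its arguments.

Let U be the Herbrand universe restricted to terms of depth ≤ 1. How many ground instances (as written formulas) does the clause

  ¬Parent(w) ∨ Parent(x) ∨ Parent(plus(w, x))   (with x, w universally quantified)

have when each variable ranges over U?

Ground terms of depth ≤ 1:
  Let N_k count ground terms of depth at most k. Each non-constant term of depth ≤ k is some function symbol applied to depth-≤(k−1) arguments, giving N_k = 3 + N_{k-1}^2.
  N_0 = 3
  N_1 = 3 + 3^2 = 12
So there are 12 ground terms available for substitution.
The clause has 2 distinct variables (x, w), each appearing in the body. In the free term algebra distinct substitutions yield syntactically distinct ground instances.
Number of ground instances = 12^2 = 144.

144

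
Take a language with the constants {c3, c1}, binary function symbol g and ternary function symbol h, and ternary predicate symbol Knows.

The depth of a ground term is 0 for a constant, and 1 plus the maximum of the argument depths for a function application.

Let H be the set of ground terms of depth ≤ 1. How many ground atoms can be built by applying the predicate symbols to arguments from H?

First count ground terms of depth ≤ 1.
Count level by level. With function symbols g/2, h/3, the terms of depth ≤ k are the 2 constants together with each function applied to depth-≤(k−1) tuples, so N_k = 2 + N_{k-1}^2 + N_{k-1}^3.
N_0 = 2
N_1 = 2 + 2^2 + 2^3 = 14
So |H| = 14.
A ground atom is a predicate applied to a tuple of terms from H, so the count is the sum over predicates of |H|^arity:
  Knows: 14^3 = 2744
Total ground atoms: 2744.

2744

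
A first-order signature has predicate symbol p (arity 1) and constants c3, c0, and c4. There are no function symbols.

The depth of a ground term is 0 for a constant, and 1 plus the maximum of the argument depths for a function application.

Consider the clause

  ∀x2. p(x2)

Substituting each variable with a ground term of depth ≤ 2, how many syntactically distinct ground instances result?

Ground terms of depth ≤ 2:
  With no function symbols every ground term is a constant, so there are exactly 3 ground terms at every depth bound.
  N_0 = 3
  N_1 = 3
  N_2 = 3
So there are 3 ground terms available for substitution.
The clause has 1 distinct variable (x2), which appears in the body. In the free term algebra distinct substitutions yield syntactically distinct ground instances.
Number of ground instances = 3.

3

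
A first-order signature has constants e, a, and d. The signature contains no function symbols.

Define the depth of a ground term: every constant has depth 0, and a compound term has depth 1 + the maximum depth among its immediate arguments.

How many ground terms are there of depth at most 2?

With no function symbols every ground term is a constant, so there are exactly 3 ground terms at every depth bound.
N_0 = 3
N_1 = 3
N_2 = 3
Explicitly: e, a, d.

3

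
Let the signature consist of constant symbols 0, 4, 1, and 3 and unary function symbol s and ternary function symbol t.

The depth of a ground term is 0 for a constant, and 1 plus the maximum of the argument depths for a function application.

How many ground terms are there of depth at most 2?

373324

Count level by level. With function symbols s/1, t/3, the terms of depth ≤ k are the 4 constants together with each function applied to depth-≤(k−1) tuples, so N_k = 4 + N_{k-1} + N_{k-1}^3.
N_0 = 4
N_1 = 4 + 4 + 4^3 = 72
N_2 = 4 + 72 + 72^3 = 373324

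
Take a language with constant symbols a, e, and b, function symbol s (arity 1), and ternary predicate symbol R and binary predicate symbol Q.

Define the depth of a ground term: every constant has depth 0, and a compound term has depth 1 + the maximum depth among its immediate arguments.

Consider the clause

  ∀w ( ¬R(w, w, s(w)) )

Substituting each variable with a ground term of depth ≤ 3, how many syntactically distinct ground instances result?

12

Ground terms of depth ≤ 3:
  Count level by level. With function symbols s/1, the terms of depth ≤ k are the 3 constants together with each function applied to depth-≤(k−1) tuples, so N_k = 3 + N_{k-1}.
  N_0 = 3
  N_1 = 3 + 3 = 6
  N_2 = 3 + 6 = 9
  N_3 = 3 + 9 = 12
  Explicitly: a, e, b, s(a), s(e), s(b), s(s(a)), s(s(e)), s(s(b)), s(s(s(a))), s(s(s(e))), s(s(s(b))).
So there are 12 ground terms available for substitution.
The clause has 1 distinct variable (w), which appears in the body. In the free term algebra distinct substitutions yield syntactically distinct ground instances.
Number of ground instances = 12.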